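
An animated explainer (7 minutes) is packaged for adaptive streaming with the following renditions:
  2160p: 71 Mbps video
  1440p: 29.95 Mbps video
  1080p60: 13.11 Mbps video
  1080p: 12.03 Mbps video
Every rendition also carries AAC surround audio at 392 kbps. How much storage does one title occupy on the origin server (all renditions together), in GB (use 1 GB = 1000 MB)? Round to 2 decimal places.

7 min = 420 s
Audio: 392 kbps = 0.392 Mbps.
Sum of rendition bitrates: (71+0.392) + (29.95+0.392) + (13.11+0.392) + (12.03+0.392) = 127.658 Mbps.
× 420 s = 53,616 Mb = 6,702 MB = 6.702 GB.

6.70 GB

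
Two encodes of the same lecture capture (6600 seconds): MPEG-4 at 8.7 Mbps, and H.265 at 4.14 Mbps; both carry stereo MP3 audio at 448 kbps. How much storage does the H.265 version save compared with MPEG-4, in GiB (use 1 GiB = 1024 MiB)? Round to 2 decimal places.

Audio: 448 kbps = 0.448 Mbps.
MPEG-4: 9.148 Mbps × 6600 s = 60376.8 Mb = 7.029 GiB.
H.265: 4.588 Mbps × 6600 s = 30280.8 Mb = 3.525 GiB.
Saving: 7.029 − 3.525 = 3.504 GiB.

3.50 GiB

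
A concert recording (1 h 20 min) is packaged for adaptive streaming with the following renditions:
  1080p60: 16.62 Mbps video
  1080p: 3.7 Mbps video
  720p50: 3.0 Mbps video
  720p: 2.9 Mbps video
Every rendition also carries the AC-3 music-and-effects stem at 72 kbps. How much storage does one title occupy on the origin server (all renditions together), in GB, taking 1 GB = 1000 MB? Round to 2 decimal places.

1 h 20 min = 80 min = 4800 s
Audio: 72 kbps = 0.072 Mbps.
Sum of rendition bitrates: (16.62+0.072) + (3.7+0.072) + (3.0+0.072) + (2.9+0.072) = 26.508 Mbps.
× 4800 s = 127,238 Mb = 15,905 MB = 15.90 GB.

15.90 GB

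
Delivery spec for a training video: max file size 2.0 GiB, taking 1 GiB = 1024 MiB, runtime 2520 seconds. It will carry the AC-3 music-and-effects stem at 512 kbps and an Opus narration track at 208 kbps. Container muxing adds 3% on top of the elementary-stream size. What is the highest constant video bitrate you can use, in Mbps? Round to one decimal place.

5.9 Mbps

Budget: 2.0 GiB = 17179.9 Mb.
Stream payload after overhead: 17179.9 / 1.03 = 16679.5 Mb.
Total bitrate budget: 16679.5 Mb / 2520 s = 6.619 Mbps.
Audio total: 512 + 208 = 720 kbps = 0.720 Mbps.
Video: 6.619 − 0.720 = 5.899 Mbps.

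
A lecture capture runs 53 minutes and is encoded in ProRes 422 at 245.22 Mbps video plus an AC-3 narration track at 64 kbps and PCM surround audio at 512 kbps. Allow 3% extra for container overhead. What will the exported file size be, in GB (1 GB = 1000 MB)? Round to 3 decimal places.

53 min = 3180 s
Audio total: 64 + 512 = 576 kbps = 0.576 Mbps.
Total bitrate: 245.22 + 0.576 = 245.796 Mbps.
Stream data: 245.796 Mbps × 3180 s = 781631.3 Mb.
With 3% container overhead: ×1.03.
805,080 Mb ÷ 8 = 100,635 MB → 100.6 GB.

100.635 GB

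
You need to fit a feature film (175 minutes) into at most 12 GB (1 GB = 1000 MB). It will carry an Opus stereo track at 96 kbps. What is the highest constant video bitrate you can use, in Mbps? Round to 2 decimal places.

Budget: 12 GB = 96000.0 Mb.
175 min = 10500 s
Total bitrate budget: 96000.0 Mb / 10500 s = 9.143 Mbps.
Audio: 96 kbps = 0.096 Mbps.
Video: 9.143 − 0.096 = 9.047 Mbps.

9.05 Mbps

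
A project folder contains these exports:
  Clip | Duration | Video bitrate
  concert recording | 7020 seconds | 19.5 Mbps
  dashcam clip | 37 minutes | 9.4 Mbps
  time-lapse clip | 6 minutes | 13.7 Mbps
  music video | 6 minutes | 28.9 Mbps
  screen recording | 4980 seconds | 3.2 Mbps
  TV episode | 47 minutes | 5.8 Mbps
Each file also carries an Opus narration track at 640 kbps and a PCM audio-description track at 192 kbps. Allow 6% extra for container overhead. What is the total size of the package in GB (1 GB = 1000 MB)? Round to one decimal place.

29.2 GB

Audio total: 640 + 192 = 832 kbps = 0.832 Mbps.
concert recording: 20.332 Mbps × 7020 s × 1.06 = 151294.5 Mb
dashcam clip: 10.232 Mbps × 2220 s × 1.06 = 24077.9 Mb
time-lapse clip: 14.532 Mbps × 360 s × 1.06 = 5545.4 Mb
music video: 29.732 Mbps × 360 s × 1.06 = 11345.7 Mb
screen recording: 4.032 Mbps × 4980 s × 1.06 = 21284.1 Mb
TV episode: 6.632 Mbps × 2820 s × 1.06 = 19824.4 Mb
Total: 233372.1 Mb = 29171.5 MB.
= 29.17 GB.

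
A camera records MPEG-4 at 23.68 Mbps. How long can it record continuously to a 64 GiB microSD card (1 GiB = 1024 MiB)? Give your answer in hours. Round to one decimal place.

6.4 hours

Capacity: 64 GiB = 549,756 Mb.
Recording time: 549,756 / 23.680 = 23,216 s ≈ 6.45 hours.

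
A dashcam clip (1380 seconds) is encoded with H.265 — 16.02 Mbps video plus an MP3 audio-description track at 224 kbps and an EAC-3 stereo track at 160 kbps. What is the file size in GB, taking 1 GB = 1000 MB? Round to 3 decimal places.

Audio total: 224 + 160 = 384 kbps = 0.384 Mbps.
Total bitrate: 16.02 + 0.384 = 16.404 Mbps.
Stream data: 16.404 Mbps × 1380 s = 22637.5 Mb.
22,638 Mb ÷ 8 = 2,830 MB → 2.830 GB.

2.830 GB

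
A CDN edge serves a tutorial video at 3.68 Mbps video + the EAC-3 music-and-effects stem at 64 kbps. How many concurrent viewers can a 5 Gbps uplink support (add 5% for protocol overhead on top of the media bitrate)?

1271

Audio: 64 kbps = 0.064 Mbps.
Per-viewer media rate: 3.744 Mbps.
On the wire with 5% overhead: 3.931 Mbps.
5 Gbps = 5,000 Mbps; 5,000 / 3.931 = 1271.88 → 1271 viewers.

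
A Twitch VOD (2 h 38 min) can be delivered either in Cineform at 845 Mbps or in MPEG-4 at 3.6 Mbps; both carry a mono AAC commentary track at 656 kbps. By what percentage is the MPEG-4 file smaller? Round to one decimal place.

99.5%

2 h 38 min = 158 min = 9480 s
Audio: 656 kbps = 0.656 Mbps.
Cineform: 845.656 Mbps × 9480 s = 8016818.9 Mb = 933.281 GiB.
MPEG-4: 4.256 Mbps × 9480 s = 40346.9 Mb = 4.697 GiB.
Reduction: (1 − 4.697/933.281) × 100 = 99.50%.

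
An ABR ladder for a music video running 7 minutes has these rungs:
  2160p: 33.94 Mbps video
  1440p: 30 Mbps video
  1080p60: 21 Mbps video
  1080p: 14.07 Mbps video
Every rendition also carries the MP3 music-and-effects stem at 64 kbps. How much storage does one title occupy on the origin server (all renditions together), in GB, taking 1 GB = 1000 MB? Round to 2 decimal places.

7 min = 420 s
Audio: 64 kbps = 0.064 Mbps.
Sum of rendition bitrates: (33.94+0.064) + (30+0.064) + (21+0.064) + (14.07+0.064) = 99.266 Mbps.
× 420 s = 41,692 Mb = 5,211 MB = 5.211 GB.

5.21 GB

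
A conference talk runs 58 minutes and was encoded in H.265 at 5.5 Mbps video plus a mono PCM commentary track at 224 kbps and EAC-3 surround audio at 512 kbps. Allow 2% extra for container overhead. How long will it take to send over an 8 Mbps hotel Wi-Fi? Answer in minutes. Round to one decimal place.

58 min = 3480 s
Audio total: 224 + 512 = 736 kbps = 0.736 Mbps.
Total bitrate: 6.236 Mbps.
File: 6.236 Mbps × 3480 s = 21701.3 Mb.
With 2% container overhead: ×1.02. → 22135.3 Mb.
At 8 Mbps: 22135.3 / 8 = 2766.9 s ≈ 46.1 minutes.

46.1 minutes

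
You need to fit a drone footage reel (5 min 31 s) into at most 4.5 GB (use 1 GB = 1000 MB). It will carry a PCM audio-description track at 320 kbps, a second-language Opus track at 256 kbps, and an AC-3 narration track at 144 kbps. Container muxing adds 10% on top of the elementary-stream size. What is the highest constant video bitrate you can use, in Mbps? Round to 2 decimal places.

Budget: 4.5 GB = 36000.0 Mb.
Stream payload after overhead: 36000.0 / 1.10 = 32727.3 Mb.
5 min 31 s = 331 s
Total bitrate budget: 32727.3 Mb / 331 s = 98.874 Mbps.
Audio total: 320 + 256 + 144 = 720 kbps = 0.720 Mbps.
Video: 98.874 − 0.720 = 98.154 Mbps.

98.15 Mbps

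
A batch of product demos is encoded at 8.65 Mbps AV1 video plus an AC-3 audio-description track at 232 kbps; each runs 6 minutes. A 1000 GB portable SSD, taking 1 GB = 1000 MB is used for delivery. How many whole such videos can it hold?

2501

6 min = 360 s
Audio: 232 kbps = 0.232 Mbps.
Total bitrate: 8.882 Mbps.
Per item: 8.882 Mbps × 360 s = 3,198 Mb = 399.7 MB.
Capacity: 1000 GB = 8,000,000 Mb; 2501.94 items → 2501 complete.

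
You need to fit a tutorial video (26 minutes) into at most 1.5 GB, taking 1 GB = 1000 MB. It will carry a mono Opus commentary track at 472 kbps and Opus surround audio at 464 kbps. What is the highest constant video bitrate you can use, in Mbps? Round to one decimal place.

6.8 Mbps

Budget: 1.5 GB = 12000.0 Mb.
26 min = 1560 s
Total bitrate budget: 12000.0 Mb / 1560 s = 7.692 Mbps.
Audio total: 472 + 464 = 936 kbps = 0.936 Mbps.
Video: 7.692 − 0.936 = 6.756 Mbps.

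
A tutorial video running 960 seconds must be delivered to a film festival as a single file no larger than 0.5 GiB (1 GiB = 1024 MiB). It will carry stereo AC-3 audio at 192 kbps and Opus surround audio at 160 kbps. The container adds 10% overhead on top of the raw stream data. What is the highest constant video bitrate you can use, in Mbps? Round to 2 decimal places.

Budget: 0.5 GiB = 4295.0 Mb.
Stream payload after overhead: 4295.0 / 1.10 = 3904.5 Mb.
Total bitrate budget: 3904.5 Mb / 960 s = 4.067 Mbps.
Audio total: 192 + 160 = 352 kbps = 0.352 Mbps.
Video: 4.067 − 0.352 = 3.715 Mbps.

3.72 Mbps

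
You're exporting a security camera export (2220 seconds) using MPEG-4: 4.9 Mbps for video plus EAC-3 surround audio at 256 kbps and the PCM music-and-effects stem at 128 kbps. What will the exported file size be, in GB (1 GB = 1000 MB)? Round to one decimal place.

Audio total: 256 + 128 = 384 kbps = 0.384 Mbps.
Total bitrate: 4.9 + 0.384 = 5.284 Mbps.
Stream data: 5.284 Mbps × 2220 s = 11730.5 Mb.
11,730 Mb ÷ 8 = 1,466 MB → 1.466 GB.

1.5 GB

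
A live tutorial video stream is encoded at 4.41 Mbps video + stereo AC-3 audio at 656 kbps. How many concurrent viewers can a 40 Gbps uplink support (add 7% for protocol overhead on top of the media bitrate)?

Audio: 656 kbps = 0.656 Mbps.
Per-viewer media rate: 5.066 Mbps.
On the wire with 7% overhead: 5.421 Mbps.
40 Gbps = 40,000 Mbps; 40,000 / 5.421 = 7379.23 → 7379 viewers.

7379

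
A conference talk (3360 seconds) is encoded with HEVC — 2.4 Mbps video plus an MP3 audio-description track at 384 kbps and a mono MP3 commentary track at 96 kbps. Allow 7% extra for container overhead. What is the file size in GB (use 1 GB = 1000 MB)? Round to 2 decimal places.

Audio total: 384 + 96 = 480 kbps = 0.480 Mbps.
Total bitrate: 2.4 + 0.480 = 2.880 Mbps.
Stream data: 2.880 Mbps × 3360 s = 9676.8 Mb.
With 7% container overhead: ×1.07.
10,354 Mb ÷ 8 = 1,294 MB → 1.294 GB.

1.29 GB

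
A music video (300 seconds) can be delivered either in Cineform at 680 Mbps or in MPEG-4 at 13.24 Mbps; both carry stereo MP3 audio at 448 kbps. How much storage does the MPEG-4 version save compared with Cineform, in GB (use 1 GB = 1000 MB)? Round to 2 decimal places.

25.00 GB

Audio: 448 kbps = 0.448 Mbps.
Cineform: 680.448 Mbps × 300 s = 204134.4 Mb = 25.517 GB.
MPEG-4: 13.688 Mbps × 300 s = 4106.4 Mb = 0.513 GB.
Saving: 25.517 − 0.513 = 25.003 GB.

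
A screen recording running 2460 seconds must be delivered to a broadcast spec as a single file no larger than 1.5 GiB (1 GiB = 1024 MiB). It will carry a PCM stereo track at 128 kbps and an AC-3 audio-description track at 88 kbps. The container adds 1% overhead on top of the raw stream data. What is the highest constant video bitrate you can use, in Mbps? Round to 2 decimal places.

Budget: 1.5 GiB = 12884.9 Mb.
Stream payload after overhead: 12884.9 / 1.01 = 12757.3 Mb.
Total bitrate budget: 12757.3 Mb / 2460 s = 5.186 Mbps.
Audio total: 128 + 88 = 216 kbps = 0.216 Mbps.
Video: 5.186 − 0.216 = 4.970 Mbps.

4.97 Mbps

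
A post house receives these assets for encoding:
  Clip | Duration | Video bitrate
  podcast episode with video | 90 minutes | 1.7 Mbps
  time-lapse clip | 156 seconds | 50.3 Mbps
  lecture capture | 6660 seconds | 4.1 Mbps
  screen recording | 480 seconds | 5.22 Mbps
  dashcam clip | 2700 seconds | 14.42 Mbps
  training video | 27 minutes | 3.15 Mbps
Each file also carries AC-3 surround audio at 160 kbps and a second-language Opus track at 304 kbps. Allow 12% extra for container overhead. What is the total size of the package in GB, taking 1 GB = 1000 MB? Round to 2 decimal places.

13.83 GB

Audio total: 160 + 304 = 464 kbps = 0.464 Mbps.
podcast episode with video: 2.164 Mbps × 5400 s × 1.12 = 13087.9 Mb
time-lapse clip: 50.764 Mbps × 156 s × 1.12 = 8869.5 Mb
lecture capture: 4.564 Mbps × 6660 s × 1.12 = 34043.8 Mb
screen recording: 5.684 Mbps × 480 s × 1.12 = 3055.7 Mb
dashcam clip: 14.884 Mbps × 2700 s × 1.12 = 45009.2 Mb
training video: 3.614 Mbps × 1620 s × 1.12 = 6557.2 Mb
Total: 110623.3 Mb = 13827.9 MB.
= 13.83 GB.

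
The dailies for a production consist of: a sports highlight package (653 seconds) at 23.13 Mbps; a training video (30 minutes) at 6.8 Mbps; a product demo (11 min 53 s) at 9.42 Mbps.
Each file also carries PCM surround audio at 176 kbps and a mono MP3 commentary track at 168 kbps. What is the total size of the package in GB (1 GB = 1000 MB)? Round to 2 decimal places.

Audio total: 176 + 168 = 344 kbps = 0.344 Mbps.
sports highlight package: 23.474 Mbps × 653 s = 15328.5 Mb
training video: 7.144 Mbps × 1800 s = 12859.2 Mb
product demo: 9.764 Mbps × 713 s = 6961.7 Mb
Total: 35149.5 Mb = 4393.7 MB.
= 4.394 GB.

4.39 GB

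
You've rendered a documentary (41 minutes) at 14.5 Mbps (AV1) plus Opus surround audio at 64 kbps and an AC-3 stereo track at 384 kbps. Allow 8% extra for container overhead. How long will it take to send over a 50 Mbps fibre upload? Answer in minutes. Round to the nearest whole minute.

13 minutes

41 min = 2460 s
Audio total: 64 + 384 = 448 kbps = 0.448 Mbps.
Total bitrate: 14.948 Mbps.
File: 14.948 Mbps × 2460 s = 36772.1 Mb.
With 8% container overhead: ×1.08. → 39713.8 Mb.
At 50 Mbps: 39713.8 / 50 = 794.3 s ≈ 13.2 minutes.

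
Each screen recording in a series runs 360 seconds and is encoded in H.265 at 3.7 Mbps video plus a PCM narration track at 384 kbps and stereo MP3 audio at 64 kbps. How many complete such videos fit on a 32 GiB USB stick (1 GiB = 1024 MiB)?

Audio total: 384 + 64 = 448 kbps = 0.448 Mbps.
Total bitrate: 4.148 Mbps.
Per item: 4.148 Mbps × 360 s = 1,493 Mb = 186.7 MB.
Capacity: 32 GiB = 274,878 Mb; 184.08 items → 184 complete.

184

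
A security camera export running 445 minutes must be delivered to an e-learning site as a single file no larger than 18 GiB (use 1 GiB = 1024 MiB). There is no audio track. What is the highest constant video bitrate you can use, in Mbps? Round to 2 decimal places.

Budget: 18 GiB = 154618.8 Mb.
445 min = 26700 s
Total bitrate budget: 154618.8 Mb / 26700 s = 5.791 Mbps.

5.79 Mbps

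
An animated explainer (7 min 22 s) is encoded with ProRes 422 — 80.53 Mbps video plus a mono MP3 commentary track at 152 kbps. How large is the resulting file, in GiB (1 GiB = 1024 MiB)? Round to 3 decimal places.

7 min 22 s = 442 s
Audio: 152 kbps = 0.152 Mbps.
Total bitrate: 80.53 + 0.152 = 80.682 Mbps.
Stream data: 80.682 Mbps × 442 s = 35661.4 Mb.
35,661 Mb = 4,457,680,500 bytes ÷ 1,073,741,824 = 4.152 GiB.

4.152 GiB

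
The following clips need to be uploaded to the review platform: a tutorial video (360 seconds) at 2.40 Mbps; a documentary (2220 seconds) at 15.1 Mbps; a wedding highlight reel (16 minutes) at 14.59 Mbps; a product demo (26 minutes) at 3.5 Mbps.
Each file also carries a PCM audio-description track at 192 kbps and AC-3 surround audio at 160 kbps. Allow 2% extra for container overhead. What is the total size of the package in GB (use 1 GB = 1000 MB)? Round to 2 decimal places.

Audio total: 192 + 160 = 352 kbps = 0.352 Mbps.
tutorial video: 2.752 Mbps × 360 s × 1.02 = 1010.5 Mb
documentary: 15.452 Mbps × 2220 s × 1.02 = 34989.5 Mb
wedding highlight reel: 14.942 Mbps × 960 s × 1.02 = 14631.2 Mb
product demo: 3.852 Mbps × 1560 s × 1.02 = 6129.3 Mb
Total: 56760.6 Mb = 7095.1 MB.
= 7.095 GB.

7.10 GB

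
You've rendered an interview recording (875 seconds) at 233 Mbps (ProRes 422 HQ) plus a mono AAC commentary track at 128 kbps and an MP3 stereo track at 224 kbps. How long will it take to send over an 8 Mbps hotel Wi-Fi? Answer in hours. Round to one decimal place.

7.1 hours

Audio total: 128 + 224 = 352 kbps = 0.352 Mbps.
Total bitrate: 233.352 Mbps.
File: 233.352 Mbps × 875 s = 204183.0 Mb.
At 8 Mbps: 204183.0 / 8 = 25522.9 s ≈ 7.09 hours.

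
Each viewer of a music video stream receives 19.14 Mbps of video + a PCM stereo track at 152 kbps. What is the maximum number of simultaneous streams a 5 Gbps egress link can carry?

Audio: 152 kbps = 0.152 Mbps.
Per-viewer media rate: 19.292 Mbps.
5 Gbps = 5,000 Mbps; 5,000 / 19.292 = 259.17 → 259 viewers.

259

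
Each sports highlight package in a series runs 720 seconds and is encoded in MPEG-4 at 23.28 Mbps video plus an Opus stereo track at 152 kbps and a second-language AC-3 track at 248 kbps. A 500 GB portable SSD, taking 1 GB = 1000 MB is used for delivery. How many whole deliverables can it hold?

Audio total: 152 + 248 = 400 kbps = 0.400 Mbps.
Total bitrate: 23.680 Mbps.
Per item: 23.680 Mbps × 720 s = 17,050 Mb = 2,131 MB.
Capacity: 500 GB = 4,000,000 Mb; 234.61 items → 234 complete.

234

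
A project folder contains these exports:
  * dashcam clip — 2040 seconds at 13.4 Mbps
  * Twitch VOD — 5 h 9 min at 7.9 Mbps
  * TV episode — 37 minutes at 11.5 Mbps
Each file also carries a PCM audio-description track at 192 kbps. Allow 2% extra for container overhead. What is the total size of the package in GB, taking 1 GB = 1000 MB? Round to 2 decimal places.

Audio: 192 kbps = 0.192 Mbps.
dashcam clip: 13.592 Mbps × 2040 s × 1.02 = 28282.2 Mb
Twitch VOD: 8.092 Mbps × 18540 s × 1.02 = 153026.2 Mb
TV episode: 11.692 Mbps × 2220 s × 1.02 = 26475.4 Mb
Total: 207783.8 Mb = 25973.0 MB.
= 25.97 GB.

25.97 GB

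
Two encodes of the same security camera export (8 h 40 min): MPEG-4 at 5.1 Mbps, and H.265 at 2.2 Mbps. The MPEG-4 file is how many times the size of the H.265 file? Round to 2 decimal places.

2.32

8 h 40 min = 520 min = 31200 s
MPEG-4: 5.100 Mbps × 31200 s = 159120.0 Mb = 19.890 GB.
H.265: 2.200 Mbps × 31200 s = 68640.0 Mb = 8.580 GB.
Ratio: 19.890 / 8.580 = 2.318.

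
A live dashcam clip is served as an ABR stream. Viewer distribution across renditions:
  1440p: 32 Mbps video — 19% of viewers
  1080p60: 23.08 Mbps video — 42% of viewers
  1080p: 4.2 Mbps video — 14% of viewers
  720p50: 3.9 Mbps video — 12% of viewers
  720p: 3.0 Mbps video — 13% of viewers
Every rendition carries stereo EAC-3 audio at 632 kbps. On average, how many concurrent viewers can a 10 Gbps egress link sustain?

Audio: 632 kbps = 0.632 Mbps.
Average per-viewer bitrate: 0.19×32.632 + 0.42×23.712 + 0.14×4.832 + 0.12×4.532 + 0.13×3.632 = 17.852 Mbps.
10 Gbps = 10,000 Mbps; 10,000 / 17.852 = 560.17 → 560.

560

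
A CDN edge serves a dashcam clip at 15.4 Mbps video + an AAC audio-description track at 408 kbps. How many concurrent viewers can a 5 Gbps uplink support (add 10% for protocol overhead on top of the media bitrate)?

287

Audio: 408 kbps = 0.408 Mbps.
Per-viewer media rate: 15.808 Mbps.
On the wire with 10% overhead: 17.389 Mbps.
5 Gbps = 5,000 Mbps; 5,000 / 17.389 = 287.54 → 287 viewers.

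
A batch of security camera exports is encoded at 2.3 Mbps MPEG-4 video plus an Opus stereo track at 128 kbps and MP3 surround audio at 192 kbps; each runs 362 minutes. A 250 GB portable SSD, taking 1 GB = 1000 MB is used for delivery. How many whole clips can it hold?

362 min = 21720 s
Audio total: 128 + 192 = 320 kbps = 0.320 Mbps.
Total bitrate: 2.620 Mbps.
Per item: 2.620 Mbps × 21720 s = 56,906 Mb = 7,113 MB.
Capacity: 250 GB = 2,000,000 Mb; 35.15 items → 35 complete.

35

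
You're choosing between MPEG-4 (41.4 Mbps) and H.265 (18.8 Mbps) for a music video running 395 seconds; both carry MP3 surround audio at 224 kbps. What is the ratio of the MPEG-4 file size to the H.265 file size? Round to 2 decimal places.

Audio: 224 kbps = 0.224 Mbps.
MPEG-4: 41.624 Mbps × 395 s = 16441.5 Mb = 2.055 GB.
H.265: 19.024 Mbps × 395 s = 7514.5 Mb = 0.939 GB.
Ratio: 2.055 / 0.939 = 2.188.

2.19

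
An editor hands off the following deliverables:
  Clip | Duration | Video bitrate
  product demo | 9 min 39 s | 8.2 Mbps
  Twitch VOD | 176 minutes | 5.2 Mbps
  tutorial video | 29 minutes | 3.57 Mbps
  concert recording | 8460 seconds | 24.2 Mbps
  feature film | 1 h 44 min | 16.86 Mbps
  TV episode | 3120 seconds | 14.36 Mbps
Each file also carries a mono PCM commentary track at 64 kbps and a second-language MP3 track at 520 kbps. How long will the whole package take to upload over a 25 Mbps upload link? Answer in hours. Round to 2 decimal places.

4.87 hours

Audio total: 64 + 520 = 584 kbps = 0.584 Mbps.
product demo: 8.784 Mbps × 579 s = 5085.9 Mb
Twitch VOD: 5.784 Mbps × 10560 s = 61079.0 Mb
tutorial video: 4.154 Mbps × 1740 s = 7228.0 Mb
concert recording: 24.784 Mbps × 8460 s = 209672.6 Mb
feature film: 17.444 Mbps × 6240 s = 108850.6 Mb
TV episode: 14.944 Mbps × 3120 s = 46625.3 Mb
Total: 438541.4 Mb = 54817.7 MB.
At 25 Mbps: 438541.4 / 25 = 17542 s ≈ 4.87 hours.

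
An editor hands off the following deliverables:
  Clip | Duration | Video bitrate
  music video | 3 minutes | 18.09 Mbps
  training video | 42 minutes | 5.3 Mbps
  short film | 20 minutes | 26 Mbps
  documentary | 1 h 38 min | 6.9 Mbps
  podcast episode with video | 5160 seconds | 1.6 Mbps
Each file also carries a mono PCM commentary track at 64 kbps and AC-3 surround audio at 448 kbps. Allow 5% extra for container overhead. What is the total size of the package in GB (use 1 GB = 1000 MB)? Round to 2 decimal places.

13.69 GB

Audio total: 64 + 448 = 512 kbps = 0.512 Mbps.
music video: 18.602 Mbps × 180 s × 1.05 = 3515.8 Mb
training video: 5.812 Mbps × 2520 s × 1.05 = 15378.6 Mb
short film: 26.512 Mbps × 1200 s × 1.05 = 33405.1 Mb
documentary: 7.412 Mbps × 5880 s × 1.05 = 45761.7 Mb
podcast episode with video: 2.112 Mbps × 5160 s × 1.05 = 11442.8 Mb
Total: 109504.0 Mb = 13688.0 MB.
= 13.69 GB.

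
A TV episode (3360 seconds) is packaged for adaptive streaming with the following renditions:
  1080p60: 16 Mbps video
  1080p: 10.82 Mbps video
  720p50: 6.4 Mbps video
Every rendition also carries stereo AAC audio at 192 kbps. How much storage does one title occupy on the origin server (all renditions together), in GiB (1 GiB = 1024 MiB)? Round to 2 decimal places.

Audio: 192 kbps = 0.192 Mbps.
Sum of rendition bitrates: (16+0.192) + (10.82+0.192) + (6.4+0.192) = 33.796 Mbps.
× 3360 s = 113,555 Mb = 14,194 MB = 13.22 GiB.

13.22 GiB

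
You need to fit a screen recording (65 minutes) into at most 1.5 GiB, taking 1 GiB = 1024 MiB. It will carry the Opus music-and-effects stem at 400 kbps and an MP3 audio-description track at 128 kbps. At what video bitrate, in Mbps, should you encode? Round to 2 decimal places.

2.78 Mbps

Budget: 1.5 GiB = 12884.9 Mb.
65 min = 3900 s
Total bitrate budget: 12884.9 Mb / 3900 s = 3.304 Mbps.
Audio total: 400 + 128 = 528 kbps = 0.528 Mbps.
Video: 3.304 − 0.528 = 2.776 Mbps.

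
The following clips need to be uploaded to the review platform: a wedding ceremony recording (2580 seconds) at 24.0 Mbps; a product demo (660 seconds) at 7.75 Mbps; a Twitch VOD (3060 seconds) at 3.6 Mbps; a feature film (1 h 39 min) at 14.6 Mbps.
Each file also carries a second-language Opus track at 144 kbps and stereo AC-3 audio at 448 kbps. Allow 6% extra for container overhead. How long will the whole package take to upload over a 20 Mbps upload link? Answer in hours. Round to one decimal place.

2.5 hours

Audio total: 144 + 448 = 592 kbps = 0.592 Mbps.
wedding ceremony recording: 24.592 Mbps × 2580 s × 1.06 = 67254.2 Mb
product demo: 8.342 Mbps × 660 s × 1.06 = 5836.1 Mb
Twitch VOD: 4.192 Mbps × 3060 s × 1.06 = 13597.2 Mb
feature film: 15.192 Mbps × 5940 s × 1.06 = 95654.9 Mb
Total: 182342.3 Mb = 22792.8 MB.
At 20 Mbps: 182342.3 / 20 = 9117 s ≈ 2.53 hours.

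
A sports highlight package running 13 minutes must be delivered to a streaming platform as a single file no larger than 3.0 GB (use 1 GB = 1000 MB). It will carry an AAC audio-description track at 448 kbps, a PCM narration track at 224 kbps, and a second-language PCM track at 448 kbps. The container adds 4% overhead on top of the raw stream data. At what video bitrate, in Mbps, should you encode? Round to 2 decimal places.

Budget: 3.0 GB = 24000.0 Mb.
Stream payload after overhead: 24000.0 / 1.04 = 23076.9 Mb.
13 min = 780 s
Total bitrate budget: 23076.9 Mb / 780 s = 29.586 Mbps.
Audio total: 448 + 224 + 448 = 1120 kbps = 1.120 Mbps.
Video: 29.586 − 1.120 = 28.466 Mbps.

28.47 Mbps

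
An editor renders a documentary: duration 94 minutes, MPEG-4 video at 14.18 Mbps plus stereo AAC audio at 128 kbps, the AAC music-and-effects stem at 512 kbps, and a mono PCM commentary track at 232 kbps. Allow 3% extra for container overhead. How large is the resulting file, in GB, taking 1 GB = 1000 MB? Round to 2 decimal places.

10.93 GB

94 min = 5640 s
Audio total: 128 + 512 + 232 = 872 kbps = 0.872 Mbps.
Total bitrate: 14.18 + 0.872 = 15.052 Mbps.
Stream data: 15.052 Mbps × 5640 s = 84893.3 Mb.
With 3% container overhead: ×1.03.
87,440 Mb ÷ 8 = 10,930 MB → 10.93 GB.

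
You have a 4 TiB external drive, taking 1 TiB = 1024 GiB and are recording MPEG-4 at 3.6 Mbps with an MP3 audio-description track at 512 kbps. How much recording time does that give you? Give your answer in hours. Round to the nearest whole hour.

Audio: 512 kbps = 0.512 Mbps.
Total bitrate: 3.6 + 0.512 = 4.112 Mbps.
Capacity: 4 TiB = 35,184,372 Mb.
Recording time: 35,184,372 / 4.112 = 8,556,511 s ≈ 2,377 hours.

2377 hours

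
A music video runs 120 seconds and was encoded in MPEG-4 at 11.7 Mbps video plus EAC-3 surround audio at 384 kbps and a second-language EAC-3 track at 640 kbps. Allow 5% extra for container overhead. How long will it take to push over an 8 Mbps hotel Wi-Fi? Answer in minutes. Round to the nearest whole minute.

Audio total: 384 + 640 = 1024 kbps = 1.024 Mbps.
Total bitrate: 12.724 Mbps.
File: 12.724 Mbps × 120 s = 1526.9 Mb.
With 5% container overhead: ×1.05. → 1603.2 Mb.
At 8 Mbps: 1603.2 / 8 = 200.4 s ≈ 3.34 minutes.

3 minutes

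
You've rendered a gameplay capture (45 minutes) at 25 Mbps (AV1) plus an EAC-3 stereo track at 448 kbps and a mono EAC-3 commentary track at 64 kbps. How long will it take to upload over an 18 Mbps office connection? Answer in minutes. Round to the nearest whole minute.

64 minutes

45 min = 2700 s
Audio total: 448 + 64 = 512 kbps = 0.512 Mbps.
Total bitrate: 25.512 Mbps.
File: 25.512 Mbps × 2700 s = 68882.4 Mb.
At 18 Mbps: 68882.4 / 18 = 3826.8 s ≈ 63.8 minutes.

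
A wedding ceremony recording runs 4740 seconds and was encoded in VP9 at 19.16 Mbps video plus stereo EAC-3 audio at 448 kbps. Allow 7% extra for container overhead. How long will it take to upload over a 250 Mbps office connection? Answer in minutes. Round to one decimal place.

6.6 minutes

Audio: 448 kbps = 0.448 Mbps.
Total bitrate: 19.608 Mbps.
File: 19.608 Mbps × 4740 s = 92941.9 Mb.
With 7% container overhead: ×1.07. → 99447.9 Mb.
At 250 Mbps: 99447.9 / 250 = 397.8 s ≈ 6.63 minutes.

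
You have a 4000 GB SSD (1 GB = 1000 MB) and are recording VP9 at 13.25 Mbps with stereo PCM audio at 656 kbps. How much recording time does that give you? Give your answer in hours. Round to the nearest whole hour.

639 hours

Audio: 656 kbps = 0.656 Mbps.
Total bitrate: 13.25 + 0.656 = 13.906 Mbps.
Capacity: 4000 GB = 32,000,000 Mb.
Recording time: 32,000,000 / 13.906 = 2,301,165 s ≈ 639 hours.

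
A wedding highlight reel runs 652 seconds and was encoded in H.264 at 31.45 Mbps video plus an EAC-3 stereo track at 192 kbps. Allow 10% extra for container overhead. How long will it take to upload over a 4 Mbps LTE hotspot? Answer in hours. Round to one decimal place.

Audio: 192 kbps = 0.192 Mbps.
Total bitrate: 31.642 Mbps.
File: 31.642 Mbps × 652 s = 20630.6 Mb.
With 10% container overhead: ×1.10. → 22693.6 Mb.
At 4 Mbps: 22693.6 / 4 = 5673.4 s ≈ 1.58 hours.

1.6 hours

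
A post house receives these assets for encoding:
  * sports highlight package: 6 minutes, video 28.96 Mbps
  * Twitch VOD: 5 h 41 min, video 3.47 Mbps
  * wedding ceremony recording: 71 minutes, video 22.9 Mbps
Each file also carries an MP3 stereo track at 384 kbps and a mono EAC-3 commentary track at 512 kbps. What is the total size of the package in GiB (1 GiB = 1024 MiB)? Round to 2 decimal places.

Audio total: 384 + 512 = 896 kbps = 0.896 Mbps.
sports highlight package: 29.856 Mbps × 360 s = 10748.2 Mb
Twitch VOD: 4.366 Mbps × 20460 s = 89328.4 Mb
wedding ceremony recording: 23.796 Mbps × 4260 s = 101371.0 Mb
Total: 201447.5 Mb = 25180.9 MB.
= 23.45 GiB.

23.45 GiB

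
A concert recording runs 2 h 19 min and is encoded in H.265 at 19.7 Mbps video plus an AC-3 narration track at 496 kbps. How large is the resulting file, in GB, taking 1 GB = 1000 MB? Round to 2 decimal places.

2 h 19 min = 139 min = 8340 s
Audio: 496 kbps = 0.496 Mbps.
Total bitrate: 19.7 + 0.496 = 20.196 Mbps.
Stream data: 20.196 Mbps × 8340 s = 168434.6 Mb.
168,435 Mb ÷ 8 = 21,054 MB → 21.05 GB.

21.05 GB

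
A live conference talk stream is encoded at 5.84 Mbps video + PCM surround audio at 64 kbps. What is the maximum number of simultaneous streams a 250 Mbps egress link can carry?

Audio: 64 kbps = 0.064 Mbps.
Per-viewer media rate: 5.904 Mbps.
250 Mbps = 250.0 Mbps; 250.0 / 5.904 = 42.34 → 42 viewers.

42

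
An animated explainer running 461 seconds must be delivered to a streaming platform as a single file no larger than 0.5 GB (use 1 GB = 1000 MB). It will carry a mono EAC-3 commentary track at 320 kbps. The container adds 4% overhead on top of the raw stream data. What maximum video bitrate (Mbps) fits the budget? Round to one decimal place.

Budget: 0.5 GB = 4000.0 Mb.
Stream payload after overhead: 4000.0 / 1.04 = 3846.2 Mb.
Total bitrate budget: 3846.2 Mb / 461 s = 8.343 Mbps.
Audio: 320 kbps = 0.320 Mbps.
Video: 8.343 − 0.320 = 8.023 Mbps.

8.0 Mbps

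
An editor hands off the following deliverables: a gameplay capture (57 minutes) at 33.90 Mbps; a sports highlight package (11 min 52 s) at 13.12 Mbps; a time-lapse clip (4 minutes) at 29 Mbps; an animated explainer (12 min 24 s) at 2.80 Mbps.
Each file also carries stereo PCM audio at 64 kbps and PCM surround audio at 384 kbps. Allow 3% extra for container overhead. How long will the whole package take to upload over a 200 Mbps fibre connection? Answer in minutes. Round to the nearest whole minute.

Audio total: 64 + 384 = 448 kbps = 0.448 Mbps.
gameplay capture: 34.348 Mbps × 3420 s × 1.03 = 120994.3 Mb
sports highlight package: 13.568 Mbps × 712 s × 1.03 = 9950.2 Mb
time-lapse clip: 29.448 Mbps × 240 s × 1.03 = 7279.5 Mb
animated explainer: 3.248 Mbps × 744 s × 1.03 = 2489.0 Mb
Total: 140713.0 Mb = 17589.1 MB.
At 200 Mbps: 140713.0 / 200 = 704 s ≈ 11.7 minutes.

12 minutes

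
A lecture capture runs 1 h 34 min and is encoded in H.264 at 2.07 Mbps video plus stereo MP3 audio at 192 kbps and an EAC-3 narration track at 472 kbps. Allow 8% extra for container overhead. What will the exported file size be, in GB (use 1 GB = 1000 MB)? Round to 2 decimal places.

2.08 GB

1 h 34 min = 94 min = 5640 s
Audio total: 192 + 472 = 664 kbps = 0.664 Mbps.
Total bitrate: 2.07 + 0.664 = 2.734 Mbps.
Stream data: 2.734 Mbps × 5640 s = 15419.8 Mb.
With 8% container overhead: ×1.08.
16,653 Mb ÷ 8 = 2,082 MB → 2.082 GB.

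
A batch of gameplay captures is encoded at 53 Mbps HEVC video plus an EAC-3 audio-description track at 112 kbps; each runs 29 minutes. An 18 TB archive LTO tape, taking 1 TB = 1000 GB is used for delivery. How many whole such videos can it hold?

1558

29 min = 1740 s
Audio: 112 kbps = 0.112 Mbps.
Total bitrate: 53.112 Mbps.
Per item: 53.112 Mbps × 1740 s = 92,415 Mb = 11,552 MB.
Capacity: 18 TB = 144,000,000 Mb; 1558.19 items → 1558 complete.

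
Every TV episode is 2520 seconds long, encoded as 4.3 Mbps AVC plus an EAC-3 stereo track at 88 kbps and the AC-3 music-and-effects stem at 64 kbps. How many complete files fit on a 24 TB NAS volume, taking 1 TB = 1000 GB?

17113

Audio total: 88 + 64 = 152 kbps = 0.152 Mbps.
Total bitrate: 4.452 Mbps.
Per item: 4.452 Mbps × 2520 s = 11,219 Mb = 1,402 MB.
Capacity: 24 TB = 192,000,000 Mb; 17113.76 items → 17113 complete.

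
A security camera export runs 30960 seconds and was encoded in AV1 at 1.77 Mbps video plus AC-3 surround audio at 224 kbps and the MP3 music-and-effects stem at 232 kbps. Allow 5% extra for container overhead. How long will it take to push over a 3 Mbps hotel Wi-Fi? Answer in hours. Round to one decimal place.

Audio total: 224 + 232 = 456 kbps = 0.456 Mbps.
Total bitrate: 2.226 Mbps.
File: 2.226 Mbps × 30960 s = 68917.0 Mb.
With 5% container overhead: ×1.05. → 72362.8 Mb.
At 3 Mbps: 72362.8 / 3 = 24120.9 s ≈ 6.7 hours.

6.7 hours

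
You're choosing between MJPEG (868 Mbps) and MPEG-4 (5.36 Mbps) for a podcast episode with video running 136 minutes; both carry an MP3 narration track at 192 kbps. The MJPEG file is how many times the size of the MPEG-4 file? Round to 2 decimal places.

136 min = 8160 s
Audio: 192 kbps = 0.192 Mbps.
MJPEG: 868.192 Mbps × 8160 s = 7084446.7 Mb = 885.556 GB.
MPEG-4: 5.552 Mbps × 8160 s = 45304.3 Mb = 5.663 GB.
Ratio: 885.556 / 5.663 = 156.375.

156.37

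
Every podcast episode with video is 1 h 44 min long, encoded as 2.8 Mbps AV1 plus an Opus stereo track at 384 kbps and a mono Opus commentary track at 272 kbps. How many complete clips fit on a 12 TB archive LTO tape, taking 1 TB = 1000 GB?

1 h 44 min = 104 min = 6240 s
Audio total: 384 + 272 = 656 kbps = 0.656 Mbps.
Total bitrate: 3.456 Mbps.
Per item: 3.456 Mbps × 6240 s = 21,565 Mb = 2,696 MB.
Capacity: 12 TB = 96,000,000 Mb; 4451.57 items → 4451 complete.

4451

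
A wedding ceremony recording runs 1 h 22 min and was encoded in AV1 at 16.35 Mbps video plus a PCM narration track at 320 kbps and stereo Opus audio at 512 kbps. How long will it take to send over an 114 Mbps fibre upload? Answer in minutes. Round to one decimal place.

12.4 minutes

1 h 22 min = 82 min = 4920 s
Audio total: 320 + 512 = 832 kbps = 0.832 Mbps.
Total bitrate: 17.182 Mbps.
File: 17.182 Mbps × 4920 s = 84535.4 Mb.
At 114 Mbps: 84535.4 / 114 = 741.5 s ≈ 12.4 minutes.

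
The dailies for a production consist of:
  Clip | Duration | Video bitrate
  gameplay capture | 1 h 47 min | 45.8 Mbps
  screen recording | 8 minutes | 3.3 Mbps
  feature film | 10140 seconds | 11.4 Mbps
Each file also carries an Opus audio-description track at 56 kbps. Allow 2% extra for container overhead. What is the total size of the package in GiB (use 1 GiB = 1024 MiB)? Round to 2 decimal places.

Audio: 56 kbps = 0.056 Mbps.
gameplay capture: 45.856 Mbps × 6420 s × 1.02 = 300283.4 Mb
screen recording: 3.356 Mbps × 480 s × 1.02 = 1643.1 Mb
feature film: 11.456 Mbps × 10140 s × 1.02 = 118487.1 Mb
Total: 420413.6 Mb = 52551.7 MB.
= 48.94 GiB.

48.94 GiB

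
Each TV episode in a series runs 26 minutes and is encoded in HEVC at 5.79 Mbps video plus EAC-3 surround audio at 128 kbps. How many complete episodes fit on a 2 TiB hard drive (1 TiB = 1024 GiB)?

26 min = 1560 s
Audio: 128 kbps = 0.128 Mbps.
Total bitrate: 5.918 Mbps.
Per item: 5.918 Mbps × 1560 s = 9,232 Mb = 1,154 MB.
Capacity: 2 TiB = 17,592,186 Mb; 1905.55 items → 1905 complete.

1905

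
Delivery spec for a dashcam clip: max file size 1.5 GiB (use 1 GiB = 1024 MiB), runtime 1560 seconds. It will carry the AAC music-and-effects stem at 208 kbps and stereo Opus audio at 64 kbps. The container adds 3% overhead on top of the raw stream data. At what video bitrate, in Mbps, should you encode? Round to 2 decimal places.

7.75 Mbps

Budget: 1.5 GiB = 12884.9 Mb.
Stream payload after overhead: 12884.9 / 1.03 = 12509.6 Mb.
Total bitrate budget: 12509.6 Mb / 1560 s = 8.019 Mbps.
Audio total: 208 + 64 = 272 kbps = 0.272 Mbps.
Video: 8.019 − 0.272 = 7.747 Mbps.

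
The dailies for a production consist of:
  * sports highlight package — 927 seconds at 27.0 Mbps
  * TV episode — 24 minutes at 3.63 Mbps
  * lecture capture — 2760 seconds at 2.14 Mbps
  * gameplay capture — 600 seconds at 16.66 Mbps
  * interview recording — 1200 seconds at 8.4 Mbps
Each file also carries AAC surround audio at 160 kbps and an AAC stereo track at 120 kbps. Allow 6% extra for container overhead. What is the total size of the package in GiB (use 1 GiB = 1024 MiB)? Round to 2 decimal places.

Audio total: 160 + 120 = 280 kbps = 0.280 Mbps.
sports highlight package: 27.280 Mbps × 927 s × 1.06 = 26805.9 Mb
TV episode: 3.910 Mbps × 1440 s × 1.06 = 5968.2 Mb
lecture capture: 2.420 Mbps × 2760 s × 1.06 = 7080.0 Mb
gameplay capture: 16.940 Mbps × 600 s × 1.06 = 10773.8 Mb
interview recording: 8.680 Mbps × 1200 s × 1.06 = 11041.0 Mb
Total: 61668.8 Mb = 7708.6 MB.
= 7.179 GiB.

7.18 GiB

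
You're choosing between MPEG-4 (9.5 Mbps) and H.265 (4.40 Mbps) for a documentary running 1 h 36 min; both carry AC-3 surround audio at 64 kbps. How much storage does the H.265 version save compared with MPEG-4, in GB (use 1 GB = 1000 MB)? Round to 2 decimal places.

1 h 36 min = 96 min = 5760 s
Audio: 64 kbps = 0.064 Mbps.
MPEG-4: 9.564 Mbps × 5760 s = 55088.6 Mb = 6.886 GB.
H.265: 4.464 Mbps × 5760 s = 25712.6 Mb = 3.214 GB.
Saving: 6.886 − 3.214 = 3.672 GB.

3.67 GB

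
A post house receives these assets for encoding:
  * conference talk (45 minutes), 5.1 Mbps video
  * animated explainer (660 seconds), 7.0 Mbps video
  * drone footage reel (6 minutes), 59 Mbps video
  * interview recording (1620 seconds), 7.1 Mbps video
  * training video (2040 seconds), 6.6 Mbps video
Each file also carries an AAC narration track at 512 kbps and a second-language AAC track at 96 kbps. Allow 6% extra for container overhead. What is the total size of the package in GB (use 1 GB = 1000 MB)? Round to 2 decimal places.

Audio total: 512 + 96 = 608 kbps = 0.608 Mbps.
conference talk: 5.708 Mbps × 2700 s × 1.06 = 16336.3 Mb
animated explainer: 7.608 Mbps × 660 s × 1.06 = 5322.6 Mb
drone footage reel: 59.608 Mbps × 360 s × 1.06 = 22746.4 Mb
interview recording: 7.708 Mbps × 1620 s × 1.06 = 13236.2 Mb
training video: 7.208 Mbps × 2040 s × 1.06 = 15586.6 Mb
Total: 73228.0 Mb = 9153.5 MB.
= 9.154 GB.

9.15 GB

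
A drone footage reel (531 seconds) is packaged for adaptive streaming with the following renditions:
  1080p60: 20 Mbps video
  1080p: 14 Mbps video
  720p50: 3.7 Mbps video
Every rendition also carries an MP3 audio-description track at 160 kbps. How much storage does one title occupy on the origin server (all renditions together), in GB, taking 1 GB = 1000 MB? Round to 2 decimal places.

2.53 GB

Audio: 160 kbps = 0.160 Mbps.
Sum of rendition bitrates: (20+0.160) + (14+0.160) + (3.7+0.160) = 38.180 Mbps.
× 531 s = 20,274 Mb = 2,534 MB = 2.534 GB.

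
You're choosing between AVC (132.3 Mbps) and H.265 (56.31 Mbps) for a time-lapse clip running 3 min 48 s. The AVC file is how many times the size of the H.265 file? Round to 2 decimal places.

2.35

3 min 48 s = 228 s
AVC: 132.300 Mbps × 228 s = 30164.4 Mb = 3.512 GiB.
H.265: 56.310 Mbps × 228 s = 12838.7 Mb = 1.495 GiB.
Ratio: 3.512 / 1.495 = 2.349.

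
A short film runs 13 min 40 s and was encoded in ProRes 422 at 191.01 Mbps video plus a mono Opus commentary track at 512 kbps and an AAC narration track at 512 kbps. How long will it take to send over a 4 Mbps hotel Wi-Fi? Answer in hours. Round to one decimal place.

10.9 hours

13 min 40 s = 820 s
Audio total: 512 + 512 = 1024 kbps = 1.024 Mbps.
Total bitrate: 192.034 Mbps.
File: 192.034 Mbps × 820 s = 157467.9 Mb.
At 4 Mbps: 157467.9 / 4 = 39367.0 s ≈ 10.9 hours.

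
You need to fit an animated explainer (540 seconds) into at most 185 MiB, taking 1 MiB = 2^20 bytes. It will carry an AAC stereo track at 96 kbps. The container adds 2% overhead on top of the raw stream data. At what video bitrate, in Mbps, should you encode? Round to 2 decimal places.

2.72 Mbps

Budget: 185 MiB = 1551.9 Mb.
Stream payload after overhead: 1551.9 / 1.02 = 1521.5 Mb.
Total bitrate budget: 1521.5 Mb / 540 s = 2.818 Mbps.
Audio: 96 kbps = 0.096 Mbps.
Video: 2.818 − 0.096 = 2.722 Mbps.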